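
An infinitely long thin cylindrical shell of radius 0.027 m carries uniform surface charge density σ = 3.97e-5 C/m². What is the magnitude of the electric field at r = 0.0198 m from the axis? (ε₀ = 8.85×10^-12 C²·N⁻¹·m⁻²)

|E| = 0 N/C

Choose a coaxial cylinder of radius r = 0.0198 m (arbitrary length L) as the Gaussian surface (r < 0.027 m, inside the shell).
No charge is enclosed, so Gauss's law gives E·2πrL = 0 ⇒ E = 0.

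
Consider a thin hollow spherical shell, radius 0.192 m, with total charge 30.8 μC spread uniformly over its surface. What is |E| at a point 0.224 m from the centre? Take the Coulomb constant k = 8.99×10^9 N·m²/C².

|E| = 5.52e6 N/C

Symmetry ⇒ E = E(r) r̂. Gaussian sphere of radius r = 0.224 m (r > 0.192 m).
The entire shell is enclosed: Q_enc = 3.08×10^-5 C.
By Gauss's law, ∮E·dA = E·4πr² = Q_enc/ε₀.
E = k|Q_enc|/r² = (8.99×10^9)(3.08×10^-5)/(0.224)² = 5.52e6 N/C.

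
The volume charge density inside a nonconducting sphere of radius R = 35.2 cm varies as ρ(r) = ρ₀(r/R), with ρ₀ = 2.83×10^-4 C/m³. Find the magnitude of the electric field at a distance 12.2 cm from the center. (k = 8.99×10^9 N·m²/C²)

|E| = 3.38×10^5 N/C

Use a concentric Gaussian sphere at r = 12.2 cm (r < R).
Q_enc = ∫₀^r ρ(r')·4πr'² dr' = (4πρ₀/R) ∫₀^r r'^3 dr' = 4πρ₀ r^4/(4·R) = 5.595e-7 C.
Since E is radial and uniform over the Gaussian sphere, Φ = E·4πr² = Q_enc/ε₀.
E = k|Q_enc|/r² = (8.99×10^9)(5.595×10^-7)/(0.122)² = 3.38×10^5 N/C.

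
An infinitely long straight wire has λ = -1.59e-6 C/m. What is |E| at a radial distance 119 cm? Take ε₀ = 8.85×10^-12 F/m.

Take a coaxial cylindrical Gaussian surface of radius r = 119 cm and length L.
Q_enc = λL, so λ_enc = -1.59×10^-6 C/m.
Since E is radial and uniform over the curved surface, Φ = E·2πrL = Q_enc/ε₀ = λ_enc L/ε₀.
E = |λ_enc|/(2πε₀r) = (1.59×10^-6)/(2π·8.85×10^-12·1.19) = 2.40e4 N/C.

|E| = 2.40e4 N/C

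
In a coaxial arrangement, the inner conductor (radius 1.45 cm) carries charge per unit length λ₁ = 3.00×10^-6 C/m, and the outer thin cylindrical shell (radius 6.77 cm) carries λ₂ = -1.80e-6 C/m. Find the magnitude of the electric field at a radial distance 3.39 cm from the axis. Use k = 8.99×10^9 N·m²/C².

E ≈ 1.59×10^6 N/C

Take a coaxial cylindrical Gaussian surface of radius r = 3.39 cm and length L (between the conductors, 1.45 cm < r < 6.77 cm).
Only the inner wire is enclosed; the outer shell contributes nothing inside itself. λ_enc = λ₁ = 3.00×10^-6 C/m.
Gauss's law: E·2πrL = λ_enc L/ε₀.
E = 2k|λ_enc|/r = 2(8.99×10^9)(3.00e-6)/(0.0339) = 1.59×10^6 N/C.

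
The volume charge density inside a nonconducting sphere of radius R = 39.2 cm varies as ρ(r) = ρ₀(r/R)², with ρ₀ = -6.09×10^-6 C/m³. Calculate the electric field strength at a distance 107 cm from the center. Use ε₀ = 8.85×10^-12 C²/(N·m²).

Take a concentric spherical Gaussian surface of radius r = 107 cm (r > R, all charge enclosed).
Q_enc = 4π ∫₀^R ρ₀(r'/R)^2 r'² dr' = 4πρ₀R³/5 = -9.22×10^-7 C.
By Gauss's law, ∮E·dA = E·4πr² = Q_enc/ε₀.
E = |Q_enc|/(4πε₀r²) = (9.22×10^-7)/(4π·8.85×10^-12·(1.07)²) = 7.24×10^3 N/C.

|E| = 7.24×10^3 N/C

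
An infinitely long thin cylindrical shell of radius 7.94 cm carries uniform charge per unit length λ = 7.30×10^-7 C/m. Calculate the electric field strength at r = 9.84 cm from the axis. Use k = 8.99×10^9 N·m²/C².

Take a coaxial cylindrical Gaussian surface of radius r = 9.84 cm and length L (r > 7.94 cm).
The full line charge is enclosed: λ_enc = 7.30×10^-7 C/m.
Since E is radial and uniform over the curved surface, Φ = E·2πrL = Q_enc/ε₀ = λ_enc L/ε₀.
E = 2k|λ_enc|/r = 2(8.99×10^9)(7.30e-7)/(0.0984) = 1.33e5 N/C.

|E| = 1.33×10^5 N/C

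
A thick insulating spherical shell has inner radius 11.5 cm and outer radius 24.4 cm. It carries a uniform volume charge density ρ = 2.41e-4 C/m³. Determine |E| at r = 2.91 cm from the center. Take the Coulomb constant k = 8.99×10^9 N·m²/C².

E = 0

Use a concentric Gaussian sphere at r = 2.91 cm (r < 11.5 cm, inside the empty cavity).
No charge is enclosed, so by Gauss's law E·4πr² = 0 ⇒ E = 0.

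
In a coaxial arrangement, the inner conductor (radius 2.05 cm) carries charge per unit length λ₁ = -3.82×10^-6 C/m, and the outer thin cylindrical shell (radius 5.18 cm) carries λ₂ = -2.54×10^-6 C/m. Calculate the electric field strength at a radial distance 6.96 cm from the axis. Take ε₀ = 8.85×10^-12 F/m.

1.64×10^6 V/m

By cylindrical symmetry E is radial; use a coaxial Gaussian cylinder of radius 6.96 cm and length L (r > 5.18 cm, enclosing both).
λ_enc = λ₁ + λ₂ = (-3.82e-6) + (-2.54e-6) = -6.36×10^-6 C/m.
Since E is radial and uniform over the curved surface, Φ = E·2πrL = Q_enc/ε₀ = λ_enc L/ε₀.
E = |λ_enc|/(2πε₀r) = (6.36e-6)/(2π·8.85×10^-12·0.0696) = 1.64×10^6 N/C.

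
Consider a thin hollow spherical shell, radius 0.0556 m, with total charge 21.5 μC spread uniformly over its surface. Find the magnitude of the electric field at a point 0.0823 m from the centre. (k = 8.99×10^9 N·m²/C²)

Take a concentric spherical Gaussian surface of radius r = 0.0823 m (r > 0.0556 m).
The entire shell is enclosed: Q_enc = 2.15e-5 C.
Gauss's law: E·4πr² = Q_enc/ε₀.
E = k|Q_enc|/r² = (8.99×10^9)(2.15×10^-5)/(0.0823)² = 2.85×10^7 N/C.

|E| = 2.85e7 V/m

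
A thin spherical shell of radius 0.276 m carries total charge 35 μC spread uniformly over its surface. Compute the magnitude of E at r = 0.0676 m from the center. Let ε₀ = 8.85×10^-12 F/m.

E = 0

Take a concentric spherical Gaussian surface of radius r = 0.0676 m (inside the shell, r < 0.276 m).
No charge lies within this surface, so Q_enc = 0 and Gauss's law gives E·4πr² = 0 ⇒ E = 0.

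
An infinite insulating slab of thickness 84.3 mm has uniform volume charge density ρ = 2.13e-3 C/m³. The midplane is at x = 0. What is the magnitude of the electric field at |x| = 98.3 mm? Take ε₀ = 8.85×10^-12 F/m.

The point |x| = 98.3 mm lies outside the slab (half-thickness 0.04215 m). A symmetric pillbox spanning the full slab encloses Q_enc = ρ·d·A.
Flux = 2EA ⇒ E = |ρ|d/(2ε₀), independent of distance outside.
E = (2.13×10^-3)(0.0843)/(2·8.85×10^-12) = 1.01×10^7 N/C.

|E| = 1.01e7 V/m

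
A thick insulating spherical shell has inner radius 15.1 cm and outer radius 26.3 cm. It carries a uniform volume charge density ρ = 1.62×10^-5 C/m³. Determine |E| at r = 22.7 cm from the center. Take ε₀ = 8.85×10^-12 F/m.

Symmetry ⇒ E = E(r) r̂. Gaussian sphere of radius r = 22.7 cm (within the shell material, 15.1 cm < r < 26.3 cm).
Only the shell between 15.1 cm and r is enclosed: Q_enc = ρ·(4π/3)(r³ − a³) = (1.62×10^-5)·(4π/3)·((0.227)³ − (0.151)³) = 5.601×10^-7 C.
By Gauss's law, ∮E·dA = E·4πr² = Q_enc/ε₀.
E = |Q_enc|/(4πε₀r²) = (5.601e-7)/(4π·8.85×10^-12·(0.227)²) = 9.77×10^4 N/C.

E ≈ 9.77×10^4 N/C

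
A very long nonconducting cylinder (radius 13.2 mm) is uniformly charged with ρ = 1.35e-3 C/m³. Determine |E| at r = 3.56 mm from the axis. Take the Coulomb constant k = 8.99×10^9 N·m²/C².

Take a coaxial cylindrical Gaussian surface of radius r = 3.56 mm and length L (r < R).
Charge inside radius r per length L is ρ·πr²·L, so λ_enc = ρπr² = 5.375×10^-8 C/m.
Applying ∮E·dA = Q_enc/ε₀ with the end caps contributing no flux:
E = 2k|λ_enc|/r = 2(8.99×10^9)(5.375×10^-8)/(0.00356) = 2.71×10^5 N/C.

|E| ≈ 2.71×10^5 N/C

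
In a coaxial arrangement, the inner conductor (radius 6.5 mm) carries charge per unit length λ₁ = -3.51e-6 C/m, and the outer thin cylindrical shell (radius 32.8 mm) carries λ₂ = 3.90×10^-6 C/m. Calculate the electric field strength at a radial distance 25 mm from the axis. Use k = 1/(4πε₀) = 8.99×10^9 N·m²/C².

E = 2.52e6 N/C

Coaxial Gaussian cylinder, radius r = 25 mm, length L (between the conductors, 6.5 mm < r < 32.8 mm).
Only the inner wire is enclosed; the outer shell contributes nothing inside itself. λ_enc = λ₁ = -3.51×10^-6 C/m.
Since E is radial and uniform over the curved surface, Φ = E·2πrL = Q_enc/ε₀ = λ_enc L/ε₀.
E = 2k|λ_enc|/r = 2(8.99×10^9)(3.51×10^-6)/(0.025) = 2.52×10^6 N/C.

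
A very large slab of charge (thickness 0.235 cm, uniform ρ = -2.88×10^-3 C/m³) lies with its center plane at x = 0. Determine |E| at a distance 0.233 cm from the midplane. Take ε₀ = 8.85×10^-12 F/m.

3.82×10^5 N/C

The point |x| = 0.233 cm lies outside the slab (half-thickness 0.001175 m). A symmetric pillbox spanning the full slab encloses Q_enc = ρ·d·A.
Flux = 2EA ⇒ E = |ρ|d/(2ε₀), independent of distance outside.
E = (2.88×10^-3)(0.00235)/(2·8.85×10^-12) = 3.82e5 N/C.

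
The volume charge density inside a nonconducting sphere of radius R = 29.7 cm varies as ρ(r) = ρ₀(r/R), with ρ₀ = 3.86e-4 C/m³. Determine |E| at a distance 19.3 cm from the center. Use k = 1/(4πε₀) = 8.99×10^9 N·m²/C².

|E| ≈ 1.37×10^6 V/m

Take a concentric spherical Gaussian surface of radius r = 19.3 cm (r < R).
Integrate the density: Q_enc = 4π ∫₀^r ρ₀(r'/R)^1 r'² dr' = 4πρ₀ r^4/(4·R) = 5.665e-6 C.
Since E is radial and uniform over the Gaussian sphere, Φ = E·4πr² = Q_enc/ε₀.
E = k|Q_enc|/r² = (8.99×10^9)(5.665e-6)/(0.193)² = 1.37e6 N/C.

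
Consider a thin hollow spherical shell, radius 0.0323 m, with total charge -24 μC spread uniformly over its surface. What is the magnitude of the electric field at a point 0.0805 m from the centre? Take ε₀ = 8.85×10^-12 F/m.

Use a concentric Gaussian sphere at r = 0.0805 m (r > 0.0323 m).
The entire shell is enclosed: Q_enc = -2.40×10^-5 C.
Since E is radial and uniform over the Gaussian sphere, Φ = E·4πr² = Q_enc/ε₀.
E = |Q_enc|/(4πε₀r²) = (2.40×10^-5)/(4π·8.85×10^-12·(0.0805)²) = 3.33e7 N/C.

E = 3.33×10^7 N/C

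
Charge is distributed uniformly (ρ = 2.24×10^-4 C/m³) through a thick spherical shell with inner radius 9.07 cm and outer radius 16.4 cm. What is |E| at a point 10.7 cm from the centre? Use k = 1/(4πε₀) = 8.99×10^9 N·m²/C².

E ≈ 3.53×10^5 N/C

By spherical symmetry E is radial; choose a Gaussian sphere of radius r = 10.7 cm (within the shell material, 9.07 cm < r < 16.4 cm).
Only the shell between 9.07 cm and r is enclosed: Q_enc = ρ·(4π/3)(r³ − a³) = (2.24×10^-4)·(4π/3)·((0.107)³ − (0.0907)³) = 4.493e-7 C.
By Gauss's law, ∮E·dA = E·4πr² = Q_enc/ε₀.
E = k|Q_enc|/r² = (8.99×10^9)(4.493×10^-7)/(0.107)² = 3.53e5 N/C.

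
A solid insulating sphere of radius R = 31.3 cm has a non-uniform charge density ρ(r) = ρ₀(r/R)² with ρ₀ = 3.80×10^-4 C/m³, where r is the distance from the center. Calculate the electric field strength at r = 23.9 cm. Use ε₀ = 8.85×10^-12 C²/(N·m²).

E = 1.20e6 N/C

Symmetry ⇒ E = E(r) r̂. Gaussian sphere of radius r = 23.9 cm (r < R).
Integrate the density: Q_enc = 4π ∫₀^r ρ₀(r'/R)^2 r'² dr' = 4πρ₀ r^5/(5·R²) = 7.602×10^-6 C.
Since E is radial and uniform over the Gaussian sphere, Φ = E·4πr² = Q_enc/ε₀.
E = |Q_enc|/(4πε₀r²) = (7.602×10^-6)/(4π·8.85×10^-12·(0.239)²) = 1.20×10^6 N/C.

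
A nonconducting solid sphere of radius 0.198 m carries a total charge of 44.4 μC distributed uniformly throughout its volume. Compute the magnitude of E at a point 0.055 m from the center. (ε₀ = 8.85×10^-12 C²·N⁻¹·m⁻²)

E ≈ 2.83×10^6 V/m

Use a concentric Gaussian sphere at r = 0.055 m (r < R).
Only the charge within r is enclosed: Q_enc = Q·(r/R)³ = (44.4 μC)·(0.055 m/0.198 m)³ = 9.516e-7 C.
Applying ∮E·dA = Q_enc/ε₀ with Φ = E(4πr²):
E = |Q_enc|/(4πε₀r²) = (9.516e-7)/(4π·8.85×10^-12·(0.055)²) = 2.83×10^6 N/C.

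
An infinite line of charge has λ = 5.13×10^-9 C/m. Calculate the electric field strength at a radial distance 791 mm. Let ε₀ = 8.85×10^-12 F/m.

|E| = 117 N/C

Coaxial Gaussian cylinder, radius r = 791 mm, length L.
Q_enc = λL, so λ_enc = 5.13×10^-9 C/m.
Applying ∮E·dA = Q_enc/ε₀ with the end caps contributing no flux:
E = |λ_enc|/(2πε₀r) = (5.13e-9)/(2π·8.85×10^-12·0.791) = 117 N/C.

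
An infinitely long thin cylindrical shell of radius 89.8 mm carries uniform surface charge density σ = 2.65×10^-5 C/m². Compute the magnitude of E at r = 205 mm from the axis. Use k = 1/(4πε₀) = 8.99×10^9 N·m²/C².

|E| = 1.31e6 V/m

Choose a coaxial cylinder of radius r = 205 mm (arbitrary length L) as the Gaussian surface (r > 89.8 mm).
The whole shell is enclosed: λ_enc = σ·2πR = (2.65×10^-5)·2π·(0.0898) = 1.495e-5 C/m.
By Gauss's law (flux through the curved wall only), E·2πrL = λ_enc L/ε₀.
E = 2k|λ_enc|/r = 2(8.99×10^9)(1.495×10^-5)/(0.205) = 1.31e6 N/C.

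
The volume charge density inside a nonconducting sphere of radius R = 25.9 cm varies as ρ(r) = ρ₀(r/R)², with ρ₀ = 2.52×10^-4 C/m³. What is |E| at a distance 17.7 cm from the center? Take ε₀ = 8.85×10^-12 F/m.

Use a concentric Gaussian sphere at r = 17.7 cm (r < R).
Integrate the density: Q_enc = 4π ∫₀^r ρ₀(r'/R)^2 r'² dr' = 4πρ₀ r^5/(5·R²) = 1.64e-6 C.
By Gauss's law, ∮E·dA = E·4πr² = Q_enc/ε₀.
E = |Q_enc|/(4πε₀r²) = (1.64×10^-6)/(4π·8.85×10^-12·(0.177)²) = 4.71×10^5 N/C.

E = 4.71×10^5 N/C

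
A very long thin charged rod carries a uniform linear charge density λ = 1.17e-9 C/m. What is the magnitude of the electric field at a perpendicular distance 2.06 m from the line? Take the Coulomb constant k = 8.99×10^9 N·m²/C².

10.2 N/C

Take a coaxial cylindrical Gaussian surface of radius r = 2.06 m and length L.
Q_enc = λL, so λ_enc = 1.17×10^-9 C/m.
Applying ∮E·dA = Q_enc/ε₀ with the end caps contributing no flux:
E = 2k|λ_enc|/r = 2(8.99×10^9)(1.17×10^-9)/(2.06) = 10.2 N/C.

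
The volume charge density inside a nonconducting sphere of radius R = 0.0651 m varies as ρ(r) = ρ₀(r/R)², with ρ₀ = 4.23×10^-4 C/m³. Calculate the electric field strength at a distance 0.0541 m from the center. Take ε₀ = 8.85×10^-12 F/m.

Take a concentric spherical Gaussian surface of radius r = 0.0541 m (r < R).
Integrate the density: Q_enc = 4π ∫₀^r ρ₀(r'/R)^2 r'² dr' = 4πρ₀ r^5/(5·R²) = 1.163×10^-7 C.
Gauss's law: E·4πr² = Q_enc/ε₀.
E = |Q_enc|/(4πε₀r²) = (1.163×10^-7)/(4π·8.85×10^-12·(0.0541)²) = 3.57×10^5 N/C.

|E| ≈ 3.57×10^5 V/m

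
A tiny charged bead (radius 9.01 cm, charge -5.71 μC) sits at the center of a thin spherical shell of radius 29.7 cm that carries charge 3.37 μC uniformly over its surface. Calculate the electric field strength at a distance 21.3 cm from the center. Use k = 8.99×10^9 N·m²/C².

|E| = 1.13×10^6 N/C

Symmetry ⇒ E = E(r) r̂. Gaussian sphere of radius r = 21.3 cm (between the bodies, 9.01 cm < r < 29.7 cm).
The shell at 29.7 cm lies outside the Gaussian surface, so Q_enc = -5.71 μC = -5.71×10^-6 C.
By Gauss's law, ∮E·dA = E·4πr² = Q_enc/ε₀.
E = k|Q_enc|/r² = (8.99×10^9)(5.71×10^-6)/(0.213)² = 1.13×10^6 N/C.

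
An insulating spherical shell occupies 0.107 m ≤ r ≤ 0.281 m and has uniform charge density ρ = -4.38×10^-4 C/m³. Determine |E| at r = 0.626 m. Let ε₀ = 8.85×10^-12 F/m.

E = 8.82×10^5 V/m

Use a concentric Gaussian sphere at r = 0.626 m (r > 0.281 m, enclosing the whole shell).
Q_enc = ρ·(4π/3)(b³ − a³) = (-4.38e-4)·(4π/3)·((0.281)³ − (0.107)³) = -3.846×10^-5 C.
By Gauss's law, ∮E·dA = E·4πr² = Q_enc/ε₀.
E = |Q_enc|/(4πε₀r²) = (3.846×10^-5)/(4π·8.85×10^-12·(0.626)²) = 8.82×10^5 N/C.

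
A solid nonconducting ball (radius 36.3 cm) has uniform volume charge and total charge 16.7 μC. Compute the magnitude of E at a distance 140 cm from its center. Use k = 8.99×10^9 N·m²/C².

Use a concentric Gaussian sphere at r = 140 cm (r > R, so the entire charge is enclosed).
Q_enc = 16.7 μC = 1.67e-5 C.
By Gauss's law, ∮E·dA = E·4πr² = Q_enc/ε₀.
E = k|Q_enc|/r² = (8.99×10^9)(1.67×10^-5)/(1.4)² = 7.66×10^4 N/C.

|E| = 7.66e4 N/C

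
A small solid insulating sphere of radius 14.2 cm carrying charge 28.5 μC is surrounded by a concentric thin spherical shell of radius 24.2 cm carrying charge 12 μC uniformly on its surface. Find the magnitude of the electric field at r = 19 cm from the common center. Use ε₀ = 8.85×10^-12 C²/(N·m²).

Symmetry ⇒ E = E(r) r̂. Gaussian sphere of radius r = 19 cm (between the bodies, 14.2 cm < r < 24.2 cm).
Only the inner charge is enclosed; the outer shell contributes nothing inside itself. Q_enc = 28.5 μC = 2.85×10^-5 C.
Since E is radial and uniform over the Gaussian sphere, Φ = E·4πr² = Q_enc/ε₀.
E = |Q_enc|/(4πε₀r²) = (2.85×10^-5)/(4π·8.85×10^-12·(0.19)²) = 7.10×10^6 N/C.

7.10×10^6 N/C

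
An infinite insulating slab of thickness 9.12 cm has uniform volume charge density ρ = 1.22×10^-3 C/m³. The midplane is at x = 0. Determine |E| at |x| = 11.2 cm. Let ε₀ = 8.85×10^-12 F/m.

E ≈ 6.29e6 V/m

The point |x| = 11.2 cm lies outside the slab (half-thickness 0.0456 m). A symmetric pillbox spanning the full slab encloses Q_enc = ρ·d·A.
Flux = 2EA ⇒ E = |ρ|d/(2ε₀), independent of distance outside.
E = (1.22×10^-3)(0.0912)/(2·8.85×10^-12) = 6.29×10^6 N/C.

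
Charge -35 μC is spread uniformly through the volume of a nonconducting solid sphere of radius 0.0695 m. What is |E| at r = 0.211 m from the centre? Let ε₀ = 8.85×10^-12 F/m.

|E| = 7.07e6 N/C

Take a concentric spherical Gaussian surface of radius r = 0.211 m (r > R, so the entire charge is enclosed).
Q_enc = -35 μC = -3.50×10^-5 C.
Gauss's law: E·4πr² = Q_enc/ε₀.
E = |Q_enc|/(4πε₀r²) = (3.50e-5)/(4π·8.85×10^-12·(0.211)²) = 7.07e6 N/C.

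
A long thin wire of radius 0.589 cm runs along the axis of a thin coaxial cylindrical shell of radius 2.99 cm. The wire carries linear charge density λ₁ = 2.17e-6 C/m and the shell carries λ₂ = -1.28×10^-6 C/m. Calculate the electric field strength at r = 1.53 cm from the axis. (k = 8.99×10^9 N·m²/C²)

E = 2.55×10^6 N/C

By cylindrical symmetry E is radial; use a coaxial Gaussian cylinder of radius 1.53 cm and length L (between the conductors, 0.589 cm < r < 2.99 cm).
The shell at 2.99 cm lies outside the Gaussian surface, so λ_enc = λ₁ = 2.17×10^-6 C/m.
By Gauss's law (flux through the curved wall only), E·2πrL = λ_enc L/ε₀.
E = 2k|λ_enc|/r = 2(8.99×10^9)(2.17×10^-6)/(0.0153) = 2.55×10^6 N/C.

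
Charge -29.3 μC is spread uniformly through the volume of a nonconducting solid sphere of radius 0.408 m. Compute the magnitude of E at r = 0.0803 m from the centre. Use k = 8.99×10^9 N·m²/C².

Symmetry ⇒ E = E(r) r̂. Gaussian sphere of radius r = 0.0803 m (r < R).
For a uniform sphere the enclosed fraction is (r/R)³, so Q_enc = (-29.3 μC)(0.0803/0.408)³ = -2.234e-7 C.
Gauss's law: E·4πr² = Q_enc/ε₀.
E = k|Q_enc|/r² = (8.99×10^9)(2.234×10^-7)/(0.0803)² = 3.11×10^5 N/C.

|E| ≈ 3.11×10^5 N/C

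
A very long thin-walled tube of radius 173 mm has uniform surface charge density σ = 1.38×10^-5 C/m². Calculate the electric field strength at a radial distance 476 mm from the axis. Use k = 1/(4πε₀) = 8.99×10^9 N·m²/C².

5.67×10^5 N/C

Choose a coaxial cylinder of radius r = 476 mm (arbitrary length L) as the Gaussian surface (r > 173 mm).
The whole shell is enclosed: λ_enc = σ·2πR = (1.38×10^-5)·2π·(0.173) = 1.50e-5 C/m.
By Gauss's law (flux through the curved wall only), E·2πrL = λ_enc L/ε₀.
E = 2k|λ_enc|/r = 2(8.99×10^9)(1.50e-5)/(0.476) = 5.67e5 N/C.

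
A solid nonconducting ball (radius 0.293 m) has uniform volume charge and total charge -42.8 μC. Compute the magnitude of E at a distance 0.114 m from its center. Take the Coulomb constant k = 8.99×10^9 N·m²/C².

E = 1.74×10^6 V/m

Use a concentric Gaussian sphere at r = 0.114 m (r < R).
For a uniform sphere the enclosed fraction is (r/R)³, so Q_enc = (-42.8 μC)(0.114/0.293)³ = -2.521e-6 C.
Applying ∮E·dA = Q_enc/ε₀ with Φ = E(4πr²):
E = k|Q_enc|/r² = (8.99×10^9)(2.521×10^-6)/(0.114)² = 1.74×10^6 N/C.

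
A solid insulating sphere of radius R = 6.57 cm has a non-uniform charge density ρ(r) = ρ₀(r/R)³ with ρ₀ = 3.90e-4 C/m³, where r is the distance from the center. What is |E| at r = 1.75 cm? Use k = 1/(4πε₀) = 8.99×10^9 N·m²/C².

|E| ≈ 2.43e3 V/m

Take a concentric spherical Gaussian surface of radius r = 1.75 cm (r < R).
Integrate the density: Q_enc = 4π ∫₀^r ρ₀(r'/R)^3 r'² dr' = 4πρ₀ r^6/(6·R³) = 8.273e-11 C.
Gauss's law: E·4πr² = Q_enc/ε₀.
E = k|Q_enc|/r² = (8.99×10^9)(8.273×10^-11)/(0.0175)² = 2.43×10^3 N/C.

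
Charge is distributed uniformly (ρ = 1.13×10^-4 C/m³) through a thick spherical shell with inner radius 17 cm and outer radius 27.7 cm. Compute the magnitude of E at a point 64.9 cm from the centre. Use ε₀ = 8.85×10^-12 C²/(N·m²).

Take a concentric spherical Gaussian surface of radius r = 64.9 cm (r > 27.7 cm, enclosing the whole shell).
Q_enc = ρ·(4π/3)(b³ − a³) = (1.13×10^-4)·(4π/3)·((0.277)³ − (0.17)³) = 7.735e-6 C.
Gauss's law: E·4πr² = Q_enc/ε₀.
E = |Q_enc|/(4πε₀r²) = (7.735×10^-6)/(4π·8.85×10^-12·(0.649)²) = 1.65×10^5 N/C.

E = 1.65×10^5 N/C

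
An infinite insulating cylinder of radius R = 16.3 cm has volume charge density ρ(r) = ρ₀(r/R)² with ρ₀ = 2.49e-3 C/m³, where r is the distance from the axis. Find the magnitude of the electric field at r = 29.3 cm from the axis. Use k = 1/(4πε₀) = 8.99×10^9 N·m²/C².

|E| = 6.38e6 N/C

Choose a coaxial cylinder of radius r = 29.3 cm (arbitrary length L) as the Gaussian surface (r > R, full charge per length enclosed).
λ_enc = 2π ∫₀^R ρ₀(r'/R)^2 r' dr' = 2πρ₀R²/4 = 1.039e-4 C/m.
By Gauss's law (flux through the curved wall only), E·2πrL = λ_enc L/ε₀.
E = 2k|λ_enc|/r = 2(8.99×10^9)(1.039×10^-4)/(0.293) = 6.38×10^6 N/C.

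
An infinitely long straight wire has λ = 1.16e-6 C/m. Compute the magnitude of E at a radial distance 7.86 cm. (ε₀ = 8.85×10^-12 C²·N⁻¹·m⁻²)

E ≈ 2.65×10^5 N/C

Coaxial Gaussian cylinder, radius r = 7.86 cm, length L.
Q_enc = λL, so λ_enc = 1.16e-6 C/m.
Since E is radial and uniform over the curved surface, Φ = E·2πrL = Q_enc/ε₀ = λ_enc L/ε₀.
E = |λ_enc|/(2πε₀r) = (1.16×10^-6)/(2π·8.85×10^-12·0.0786) = 2.65×10^5 N/C.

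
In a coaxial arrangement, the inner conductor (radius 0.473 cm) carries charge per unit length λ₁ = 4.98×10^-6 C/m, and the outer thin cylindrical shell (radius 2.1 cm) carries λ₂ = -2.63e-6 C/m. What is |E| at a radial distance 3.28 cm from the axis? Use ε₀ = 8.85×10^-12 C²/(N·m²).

E = 1.29×10^6 V/m

Choose a coaxial cylinder of radius r = 3.28 cm (arbitrary length L) as the Gaussian surface (r > 2.1 cm, enclosing both).
λ_enc = λ₁ + λ₂ = (4.98×10^-6) + (-2.63×10^-6) = 2.35×10^-6 C/m.
Gauss's law: E·2πrL = λ_enc L/ε₀.
E = |λ_enc|/(2πε₀r) = (2.35×10^-6)/(2π·8.85×10^-12·0.0328) = 1.29e6 N/C.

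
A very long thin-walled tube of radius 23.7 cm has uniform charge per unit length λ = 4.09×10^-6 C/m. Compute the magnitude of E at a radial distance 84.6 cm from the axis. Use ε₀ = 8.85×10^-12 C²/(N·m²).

|E| = 8.69e4 V/m

Coaxial Gaussian cylinder, radius r = 84.6 cm, length L (r > 23.7 cm).
The full line charge is enclosed: λ_enc = 4.09×10^-6 C/m.
Since E is radial and uniform over the curved surface, Φ = E·2πrL = Q_enc/ε₀ = λ_enc L/ε₀.
E = |λ_enc|/(2πε₀r) = (4.09×10^-6)/(2π·8.85×10^-12·0.846) = 8.69×10^4 N/C.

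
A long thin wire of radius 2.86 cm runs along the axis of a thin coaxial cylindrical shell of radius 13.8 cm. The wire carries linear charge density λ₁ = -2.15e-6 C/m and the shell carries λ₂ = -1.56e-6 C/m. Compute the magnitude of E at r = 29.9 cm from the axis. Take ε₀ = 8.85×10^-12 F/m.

By cylindrical symmetry E is radial; use a coaxial Gaussian cylinder of radius 29.9 cm and length L (r > 13.8 cm, enclosing both).
λ_enc = λ₁ + λ₂ = (-2.15×10^-6) + (-1.56×10^-6) = -3.71×10^-6 C/m.
By Gauss's law (flux through the curved wall only), E·2πrL = λ_enc L/ε₀.
E = |λ_enc|/(2πε₀r) = (3.71×10^-6)/(2π·8.85×10^-12·0.299) = 2.23e5 N/C.

E ≈ 2.23e5 N/C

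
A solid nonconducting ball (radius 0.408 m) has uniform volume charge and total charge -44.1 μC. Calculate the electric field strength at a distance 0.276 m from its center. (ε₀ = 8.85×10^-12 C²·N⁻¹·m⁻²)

|E| ≈ 1.61×10^6 V/m

By spherical symmetry E is radial; choose a Gaussian sphere of radius r = 0.276 m (r < R).
Only the charge within r is enclosed: Q_enc = Q·(r/R)³ = (-44.1 μC)·(0.276 m/0.408 m)³ = -1.365×10^-5 C.
By Gauss's law, ∮E·dA = E·4πr² = Q_enc/ε₀.
E = |Q_enc|/(4πε₀r²) = (1.365e-5)/(4π·8.85×10^-12·(0.276)²) = 1.61×10^6 N/C.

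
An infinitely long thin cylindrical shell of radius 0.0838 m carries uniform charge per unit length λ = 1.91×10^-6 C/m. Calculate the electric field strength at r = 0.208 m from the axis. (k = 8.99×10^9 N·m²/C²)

1.65e5 V/m

Coaxial Gaussian cylinder, radius r = 0.208 m, length L (r > 0.0838 m).
The full line charge is enclosed: λ_enc = 1.91e-6 C/m.
Applying ∮E·dA = Q_enc/ε₀ with the end caps contributing no flux:
E = 2k|λ_enc|/r = 2(8.99×10^9)(1.91×10^-6)/(0.208) = 1.65×10^5 N/C.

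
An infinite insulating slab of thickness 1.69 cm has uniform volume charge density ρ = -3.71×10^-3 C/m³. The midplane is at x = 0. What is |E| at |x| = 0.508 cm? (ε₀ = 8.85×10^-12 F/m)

By symmetry E is perpendicular to the slab. A Gaussian pillbox from −0.508 cm to +0.508 cm (face area A) lies entirely within the slab.
Q_enc = ρ·(2x)·A and flux = 2EA, so 2EA = 2ρxA/ε₀ ⇒ E = |ρ|x/ε₀.
E = (3.71e-3)(0.00508)/(8.85×10^-12) = 2.13×10^6 N/C.

E ≈ 2.13e6 N/C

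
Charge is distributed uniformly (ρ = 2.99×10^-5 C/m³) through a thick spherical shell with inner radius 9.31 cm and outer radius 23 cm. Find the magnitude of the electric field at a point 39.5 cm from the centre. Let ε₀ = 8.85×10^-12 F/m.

E ≈ 8.20×10^4 V/m

Use a concentric Gaussian sphere at r = 39.5 cm (r > 23 cm, enclosing the whole shell).
Q_enc = ρ·(4π/3)(b³ − a³) = (2.99×10^-5)·(4π/3)·((0.23)³ − (0.0931)³) = 1.423e-6 C.
Since E is radial and uniform over the Gaussian sphere, Φ = E·4πr² = Q_enc/ε₀.
E = |Q_enc|/(4πε₀r²) = (1.423e-6)/(4π·8.85×10^-12·(0.395)²) = 8.20×10^4 N/C.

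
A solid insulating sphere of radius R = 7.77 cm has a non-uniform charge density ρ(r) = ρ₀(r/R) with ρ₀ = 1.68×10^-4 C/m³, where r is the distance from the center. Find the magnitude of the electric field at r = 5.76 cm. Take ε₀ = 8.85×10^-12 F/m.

2.03×10^5 N/C

Take a concentric spherical Gaussian surface of radius r = 5.76 cm (r < R).
Q_enc = ∫₀^r ρ(r')·4πr'² dr' = (4πρ₀/R) ∫₀^r r'^3 dr' = 4πρ₀ r^4/(4·R) = 7.477×10^-8 C.
Gauss's law: E·4πr² = Q_enc/ε₀.
E = |Q_enc|/(4πε₀r²) = (7.477×10^-8)/(4π·8.85×10^-12·(0.0576)²) = 2.03e5 N/C.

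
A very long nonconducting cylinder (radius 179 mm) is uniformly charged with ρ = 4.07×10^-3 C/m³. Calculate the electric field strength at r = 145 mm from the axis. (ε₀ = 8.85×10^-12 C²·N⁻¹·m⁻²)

3.33e7 N/C

By cylindrical symmetry E is radial; use a coaxial Gaussian cylinder of radius 145 mm and length L (r < R).
Enclosed charge per unit length: λ_enc = ρ·πr² = (4.07e-3)π(0.145)² = 2.688×10^-4 C/m.
Gauss's law: E·2πrL = λ_enc L/ε₀.
E = |λ_enc|/(2πε₀r) = (2.688×10^-4)/(2π·8.85×10^-12·0.145) = 3.33×10^7 N/C.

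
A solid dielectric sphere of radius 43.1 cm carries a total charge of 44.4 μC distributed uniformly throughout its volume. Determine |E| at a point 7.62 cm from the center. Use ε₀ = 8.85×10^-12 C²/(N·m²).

|E| ≈ 3.80×10^5 N/C

Symmetry ⇒ E = E(r) r̂. Gaussian sphere of radius r = 7.62 cm (r < R).
For a uniform sphere the enclosed fraction is (r/R)³, so Q_enc = (44.4 μC)(0.0762/0.431)³ = 2.454×10^-7 C.
By Gauss's law, ∮E·dA = E·4πr² = Q_enc/ε₀.
E = |Q_enc|/(4πε₀r²) = (2.454×10^-7)/(4π·8.85×10^-12·(0.0762)²) = 3.80×10^5 N/C.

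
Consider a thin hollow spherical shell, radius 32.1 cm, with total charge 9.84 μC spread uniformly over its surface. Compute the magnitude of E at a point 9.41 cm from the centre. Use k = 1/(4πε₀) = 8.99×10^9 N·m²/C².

E = 0

Take a concentric spherical Gaussian surface of radius r = 9.41 cm (inside the shell, r < 32.1 cm).
No charge lies within this surface, so Q_enc = 0 and Gauss's law gives E·4πr² = 0 ⇒ E = 0.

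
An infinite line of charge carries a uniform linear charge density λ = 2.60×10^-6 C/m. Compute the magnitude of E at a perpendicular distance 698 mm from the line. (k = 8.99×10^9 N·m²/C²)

E ≈ 6.70×10^4 N/C

By cylindrical symmetry E is radial; use a coaxial Gaussian cylinder of radius 698 mm and length L.
Q_enc = λL, so λ_enc = 2.60×10^-6 C/m.
Gauss's law: E·2πrL = λ_enc L/ε₀.
E = 2k|λ_enc|/r = 2(8.99×10^9)(2.60×10^-6)/(0.698) = 6.70×10^4 N/C.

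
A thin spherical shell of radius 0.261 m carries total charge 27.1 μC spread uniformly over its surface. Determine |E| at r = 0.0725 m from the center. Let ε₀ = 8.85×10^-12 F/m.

E = 0

Use a concentric Gaussian sphere at r = 0.0725 m (inside the shell, r < 0.261 m).
All the charge is outside the Gaussian surface: Q_enc = 0, hence E = 0 everywhere inside the shell.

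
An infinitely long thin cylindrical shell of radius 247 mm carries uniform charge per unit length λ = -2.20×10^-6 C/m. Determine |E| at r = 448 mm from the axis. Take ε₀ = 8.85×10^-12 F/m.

E = 8.83e4 N/C

By cylindrical symmetry E is radial; use a coaxial Gaussian cylinder of radius 448 mm and length L (r > 247 mm).
The full line charge is enclosed: λ_enc = -2.20e-6 C/m.
By Gauss's law (flux through the curved wall only), E·2πrL = λ_enc L/ε₀.
E = |λ_enc|/(2πε₀r) = (2.20e-6)/(2π·8.85×10^-12·0.448) = 8.83×10^4 N/C.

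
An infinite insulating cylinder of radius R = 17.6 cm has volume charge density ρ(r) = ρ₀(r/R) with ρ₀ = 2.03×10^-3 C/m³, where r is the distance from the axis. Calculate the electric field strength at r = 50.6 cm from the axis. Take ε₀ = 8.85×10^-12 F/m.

|E| ≈ 4.68×10^6 N/C

Coaxial Gaussian cylinder, radius r = 50.6 cm, length L (r > R, full charge per length enclosed).
λ_enc = 2π ∫₀^R ρ₀(r'/R)^1 r' dr' = 2πρ₀R²/3 = 1.317×10^-4 C/m.
Gauss's law: E·2πrL = λ_enc L/ε₀.
E = |λ_enc|/(2πε₀r) = (1.317×10^-4)/(2π·8.85×10^-12·0.506) = 4.68e6 N/C.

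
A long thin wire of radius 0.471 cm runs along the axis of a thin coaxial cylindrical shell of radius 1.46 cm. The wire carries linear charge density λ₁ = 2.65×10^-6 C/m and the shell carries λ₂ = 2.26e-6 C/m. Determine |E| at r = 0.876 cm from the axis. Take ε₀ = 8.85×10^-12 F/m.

Coaxial Gaussian cylinder, radius r = 0.876 cm, length L (between the conductors, 0.471 cm < r < 1.46 cm).
Only the inner wire is enclosed; the outer shell contributes nothing inside itself. λ_enc = λ₁ = 2.65×10^-6 C/m.
Since E is radial and uniform over the curved surface, Φ = E·2πrL = Q_enc/ε₀ = λ_enc L/ε₀.
E = |λ_enc|/(2πε₀r) = (2.65×10^-6)/(2π·8.85×10^-12·0.00876) = 5.44×10^6 N/C.

|E| ≈ 5.44×10^6 N/C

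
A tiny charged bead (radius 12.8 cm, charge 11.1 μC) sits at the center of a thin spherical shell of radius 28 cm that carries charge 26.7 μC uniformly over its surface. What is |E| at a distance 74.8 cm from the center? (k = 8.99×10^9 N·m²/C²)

Use a concentric Gaussian sphere at r = 74.8 cm (r > 28 cm, enclosing both).
Q_enc = (11.1 μC) + (26.7 μC) = 3.78×10^-5 C.
By Gauss's law, ∮E·dA = E·4πr² = Q_enc/ε₀.
E = k|Q_enc|/r² = (8.99×10^9)(3.78×10^-5)/(0.748)² = 6.07×10^5 N/C.

|E| ≈ 6.07e5 V/m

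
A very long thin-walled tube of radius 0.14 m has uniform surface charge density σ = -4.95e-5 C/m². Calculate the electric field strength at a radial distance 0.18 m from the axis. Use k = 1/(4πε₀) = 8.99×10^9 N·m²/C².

Take a coaxial cylindrical Gaussian surface of radius r = 0.18 m and length L (r > 0.14 m).
The whole shell is enclosed: λ_enc = σ·2πR = (-4.95×10^-5)·2π·(0.14) = -4.354×10^-5 C/m.
Gauss's law: E·2πrL = λ_enc L/ε₀.
E = 2k|λ_enc|/r = 2(8.99×10^9)(4.354×10^-5)/(0.18) = 4.35×10^6 N/C.

|E| = 4.35×10^6 N/C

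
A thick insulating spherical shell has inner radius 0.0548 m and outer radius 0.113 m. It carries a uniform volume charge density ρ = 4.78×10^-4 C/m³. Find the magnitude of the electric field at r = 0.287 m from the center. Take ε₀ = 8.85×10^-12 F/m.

2.79×10^5 N/C

Take a concentric spherical Gaussian surface of radius r = 0.287 m (r > 0.113 m, enclosing the whole shell).
Q_enc = ρ·(4π/3)(b³ − a³) = (4.78×10^-4)·(4π/3)·((0.113)³ − (0.0548)³) = 2.56×10^-6 C.
Gauss's law: E·4πr² = Q_enc/ε₀.
E = |Q_enc|/(4πε₀r²) = (2.56×10^-6)/(4π·8.85×10^-12·(0.287)²) = 2.79×10^5 N/C.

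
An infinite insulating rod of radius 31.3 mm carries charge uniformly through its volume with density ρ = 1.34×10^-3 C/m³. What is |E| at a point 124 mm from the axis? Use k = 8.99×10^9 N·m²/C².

Take a coaxial cylindrical Gaussian surface of radius r = 124 mm and length L (r > 31.3 mm, full cross-section enclosed).
λ_enc = ρ·πR² = (1.34×10^-3)π(0.0313)² = 4.124e-6 C/m.
By Gauss's law (flux through the curved wall only), E·2πrL = λ_enc L/ε₀.
E = 2k|λ_enc|/r = 2(8.99×10^9)(4.124e-6)/(0.124) = 5.98×10^5 N/C.

|E| = 5.98e5 N/C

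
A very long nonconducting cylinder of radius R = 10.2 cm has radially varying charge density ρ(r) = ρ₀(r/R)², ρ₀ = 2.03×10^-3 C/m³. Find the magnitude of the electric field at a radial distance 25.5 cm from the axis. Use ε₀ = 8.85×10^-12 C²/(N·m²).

|E| ≈ 2.34×10^6 N/C

Choose a coaxial cylinder of radius r = 25.5 cm (arbitrary length L) as the Gaussian surface (r > R, full charge per length enclosed).
λ_enc = 2π ∫₀^R ρ₀(r'/R)^2 r' dr' = 2πρ₀R²/4 = 3.318×10^-5 C/m.
Since E is radial and uniform over the curved surface, Φ = E·2πrL = Q_enc/ε₀ = λ_enc L/ε₀.
E = |λ_enc|/(2πε₀r) = (3.318e-5)/(2π·8.85×10^-12·0.255) = 2.34×10^6 N/C.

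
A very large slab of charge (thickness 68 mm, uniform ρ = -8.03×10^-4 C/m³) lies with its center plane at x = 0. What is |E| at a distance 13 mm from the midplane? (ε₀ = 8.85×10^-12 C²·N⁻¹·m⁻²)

By symmetry E is perpendicular to the slab. A Gaussian pillbox from −13 mm to +13 mm (face area A) lies entirely within the slab.
Q_enc = ρ·(2x)·A and flux = 2EA, so 2EA = 2ρxA/ε₀ ⇒ E = |ρ|x/ε₀.
E = (8.03e-4)(0.013)/(8.85×10^-12) = 1.18e6 N/C.

|E| ≈ 1.18×10^6 N/C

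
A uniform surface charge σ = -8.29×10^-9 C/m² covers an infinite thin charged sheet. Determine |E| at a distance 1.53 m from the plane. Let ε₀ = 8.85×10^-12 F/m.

E = 468 V/m

By planar symmetry E is perpendicular to the sheet and uniform; use a Gaussian pillbox with flat faces of area A on each side of the sheet.
Only the two end caps contribute flux: Φ = 2EA. With Q_enc = σA, Gauss's law gives E = |σ|/(2ε₀).
E = |σ|/(2ε₀) = (8.29×10^-9)/(2·8.85×10^-12) = 468 N/C.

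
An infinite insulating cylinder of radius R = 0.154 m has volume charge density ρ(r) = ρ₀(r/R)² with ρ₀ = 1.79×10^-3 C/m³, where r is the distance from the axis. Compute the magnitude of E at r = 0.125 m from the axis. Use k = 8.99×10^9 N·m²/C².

4.16×10^6 N/C

By cylindrical symmetry E is radial; use a coaxial Gaussian cylinder of radius 0.125 m and length L (r < R).
λ_enc = ∫₀^r ρ(r')·2πr' dr' = (2πρ₀/R²)·r^4/4 = 2.894e-5 C/m.
By Gauss's law (flux through the curved wall only), E·2πrL = λ_enc L/ε₀.
E = 2k|λ_enc|/r = 2(8.99×10^9)(2.894e-5)/(0.125) = 4.16×10^6 N/C.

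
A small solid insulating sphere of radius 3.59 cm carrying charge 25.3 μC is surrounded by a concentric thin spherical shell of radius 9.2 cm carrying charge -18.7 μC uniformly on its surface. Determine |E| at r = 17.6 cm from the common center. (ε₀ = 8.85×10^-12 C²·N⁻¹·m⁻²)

By spherical symmetry E is radial; choose a Gaussian sphere of radius r = 17.6 cm (r > 9.2 cm, enclosing both).
Q_enc = (25.3 μC) + (-18.7 μC) = 6.60×10^-6 C.
Gauss's law: E·4πr² = Q_enc/ε₀.
E = |Q_enc|/(4πε₀r²) = (6.60e-6)/(4π·8.85×10^-12·(0.176)²) = 1.92×10^6 N/C.

E = 1.92×10^6 N/C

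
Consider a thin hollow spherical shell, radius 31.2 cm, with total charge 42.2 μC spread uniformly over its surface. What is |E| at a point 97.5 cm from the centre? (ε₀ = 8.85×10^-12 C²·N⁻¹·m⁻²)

3.99e5 V/m

Use a concentric Gaussian sphere at r = 97.5 cm (r > 31.2 cm).
The entire shell is enclosed: Q_enc = 4.22e-5 C.
Since E is radial and uniform over the Gaussian sphere, Φ = E·4πr² = Q_enc/ε₀.
E = |Q_enc|/(4πε₀r²) = (4.22×10^-5)/(4π·8.85×10^-12·(0.975)²) = 3.99×10^5 N/C.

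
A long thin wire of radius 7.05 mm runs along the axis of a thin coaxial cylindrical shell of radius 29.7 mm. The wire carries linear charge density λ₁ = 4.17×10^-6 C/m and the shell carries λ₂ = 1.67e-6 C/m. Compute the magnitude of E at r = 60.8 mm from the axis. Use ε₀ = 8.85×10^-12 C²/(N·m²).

Choose a coaxial cylinder of radius r = 60.8 mm (arbitrary length L) as the Gaussian surface (r > 29.7 mm, enclosing both).
λ_enc = λ₁ + λ₂ = (4.17×10^-6) + (1.67×10^-6) = 5.84e-6 C/m.
By Gauss's law (flux through the curved wall only), E·2πrL = λ_enc L/ε₀.
E = |λ_enc|/(2πε₀r) = (5.84e-6)/(2π·8.85×10^-12·0.0608) = 1.73×10^6 N/C.

E = 1.73×10^6 N/C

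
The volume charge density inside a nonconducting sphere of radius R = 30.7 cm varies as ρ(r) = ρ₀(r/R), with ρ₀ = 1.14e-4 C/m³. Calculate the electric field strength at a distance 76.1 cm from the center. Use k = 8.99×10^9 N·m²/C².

Use a concentric Gaussian sphere at r = 76.1 cm (r > R, all charge enclosed).
Q_enc = 4π ∫₀^R ρ₀(r'/R)^1 r'² dr' = 4πρ₀R³/4 = 1.036×10^-5 C.
Gauss's law: E·4πr² = Q_enc/ε₀.
E = k|Q_enc|/r² = (8.99×10^9)(1.036×10^-5)/(0.761)² = 1.61×10^5 N/C.

1.61×10^5 N/C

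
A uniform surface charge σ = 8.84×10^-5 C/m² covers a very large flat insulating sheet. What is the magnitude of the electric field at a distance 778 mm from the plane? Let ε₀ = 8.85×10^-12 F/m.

|E| ≈ 4.99×10^6 V/m

By planar symmetry E is perpendicular to the sheet and uniform; use a Gaussian pillbox with flat faces of area A on each side of the sheet.
Flux Φ = 2EA and Q_enc = σA, so 2EA = σA/ε₀ ⇒ E = |σ|/(2ε₀), independent of distance.
E = |σ|/(2ε₀) = (8.84×10^-5)/(2·8.85×10^-12) = 4.99×10^6 N/C.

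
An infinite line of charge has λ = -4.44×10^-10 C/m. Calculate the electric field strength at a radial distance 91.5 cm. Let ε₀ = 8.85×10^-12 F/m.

|E| = 8.73 N/C

Choose a coaxial cylinder of radius r = 91.5 cm (arbitrary length L) as the Gaussian surface.
Q_enc = λL, so λ_enc = -4.44×10^-10 C/m.
Applying ∮E·dA = Q_enc/ε₀ with the end caps contributing no flux:
E = |λ_enc|/(2πε₀r) = (4.44×10^-10)/(2π·8.85×10^-12·0.915) = 8.73 N/C.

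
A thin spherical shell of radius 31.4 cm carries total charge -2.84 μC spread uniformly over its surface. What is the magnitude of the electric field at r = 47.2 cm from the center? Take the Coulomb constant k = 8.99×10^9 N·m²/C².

|E| = 1.15×10^5 N/C

Use a concentric Gaussian sphere at r = 47.2 cm (r > 31.4 cm).
The entire shell is enclosed: Q_enc = -2.84×10^-6 C.
By Gauss's law, ∮E·dA = E·4πr² = Q_enc/ε₀.
E = k|Q_enc|/r² = (8.99×10^9)(2.84e-6)/(0.472)² = 1.15×10^5 N/C.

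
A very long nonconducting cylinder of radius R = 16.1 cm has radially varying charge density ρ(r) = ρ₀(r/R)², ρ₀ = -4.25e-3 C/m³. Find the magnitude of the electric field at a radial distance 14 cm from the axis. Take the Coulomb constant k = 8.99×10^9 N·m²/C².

Coaxial Gaussian cylinder, radius r = 14 cm, length L (r < R).
Integrating ρ over the cross-section to radius r: λ_enc = (2πρ₀/R²) ∫₀^r r'^3 dr' = 2πρ₀ r^4/(4·R²) = -9.894×10^-5 C/m.
Gauss's law: E·2πrL = λ_enc L/ε₀.
E = 2k|λ_enc|/r = 2(8.99×10^9)(9.894e-5)/(0.14) = 1.27e7 N/C.

1.27×10^7 V/m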